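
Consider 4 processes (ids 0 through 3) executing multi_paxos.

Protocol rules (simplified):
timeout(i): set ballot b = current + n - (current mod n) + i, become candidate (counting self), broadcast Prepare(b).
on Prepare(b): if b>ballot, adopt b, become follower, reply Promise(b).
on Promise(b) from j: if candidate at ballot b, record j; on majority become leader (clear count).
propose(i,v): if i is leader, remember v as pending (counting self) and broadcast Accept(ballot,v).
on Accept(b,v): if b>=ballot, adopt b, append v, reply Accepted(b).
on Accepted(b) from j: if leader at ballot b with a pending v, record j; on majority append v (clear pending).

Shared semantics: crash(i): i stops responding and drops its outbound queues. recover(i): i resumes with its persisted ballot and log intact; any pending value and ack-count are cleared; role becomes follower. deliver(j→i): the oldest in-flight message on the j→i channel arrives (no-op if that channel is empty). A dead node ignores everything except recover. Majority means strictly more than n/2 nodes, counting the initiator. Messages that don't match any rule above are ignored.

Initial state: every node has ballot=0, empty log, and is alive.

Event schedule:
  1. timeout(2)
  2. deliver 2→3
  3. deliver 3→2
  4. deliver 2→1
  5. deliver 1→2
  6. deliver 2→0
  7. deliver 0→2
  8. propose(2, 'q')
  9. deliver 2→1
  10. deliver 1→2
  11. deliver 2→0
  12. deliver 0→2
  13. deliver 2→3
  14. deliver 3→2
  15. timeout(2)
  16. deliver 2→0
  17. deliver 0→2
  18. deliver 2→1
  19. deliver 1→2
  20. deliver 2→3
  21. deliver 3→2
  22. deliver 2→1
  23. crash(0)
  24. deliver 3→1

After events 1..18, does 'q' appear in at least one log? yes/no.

after 1 — timeout(2): n2:cand/b6/[-]
after 2 — deliver 2→3: n3:foll/b6/[-]
after 3 — deliver 3→2: ·
after 4 — deliver 2→1: n1:foll/b6/[-]
after 5 — deliver 1→2: n2:lead/b6/[-]
after 6 — deliver 2→0: n0:foll/b6/[-]
after 7 — deliver 0→2: ·
after 8 — propose(2,'q'): ·
after 9 — deliver 2→1: n1:foll/b6/[q]
after 10 — deliver 1→2: ·
after 11 — deliver 2→0: n0:foll/b6/[q]
after 12 — deliver 0→2: n2:lead/b6/[q]
after 13 — deliver 2→3: n3:foll/b6/[q]
after 14 — deliver 3→2: ·
after 15 — timeout(2): n2:cand/b10/[q]
after 16 — deliver 2→0: n0:foll/b10/[q]
after 17 — deliver 0→2: ·
after 18 — deliver 2→1: n1:foll/b10/[q]

yes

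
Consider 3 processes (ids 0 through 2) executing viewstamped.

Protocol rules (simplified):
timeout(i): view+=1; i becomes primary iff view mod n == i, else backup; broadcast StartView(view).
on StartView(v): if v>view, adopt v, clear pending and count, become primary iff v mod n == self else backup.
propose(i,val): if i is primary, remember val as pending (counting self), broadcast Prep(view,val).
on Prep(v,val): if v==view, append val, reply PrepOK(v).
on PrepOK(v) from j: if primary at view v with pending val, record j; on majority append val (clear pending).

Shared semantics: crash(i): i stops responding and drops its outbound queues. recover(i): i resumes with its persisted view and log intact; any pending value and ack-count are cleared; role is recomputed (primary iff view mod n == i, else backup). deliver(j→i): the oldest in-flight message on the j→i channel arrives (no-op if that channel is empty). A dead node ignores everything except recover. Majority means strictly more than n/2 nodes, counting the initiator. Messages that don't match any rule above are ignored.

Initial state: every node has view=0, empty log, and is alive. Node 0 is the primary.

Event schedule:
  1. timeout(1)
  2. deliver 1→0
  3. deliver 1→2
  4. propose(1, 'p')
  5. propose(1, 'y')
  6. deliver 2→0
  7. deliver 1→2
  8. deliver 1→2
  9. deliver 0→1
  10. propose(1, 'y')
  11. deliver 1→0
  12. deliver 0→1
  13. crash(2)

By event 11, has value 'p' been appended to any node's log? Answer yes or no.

yes

1. timeout(1):  <1:prim v1 ->
2. deliver 1→0:  <0:back v1 ->
3. deliver 1→2:  <2:back v1 ->
4. propose(1,'p'):  nop
5. propose(1,'y'):  nop
6. deliver 2→0:  nop
7. deliver 1→2:  <2:back v1 p>
8. deliver 1→2:  <2:back v1 p,y>
9. deliver 0→1:  nop
10. propose(1,'y'):  nop
11. deliver 1→0:  <0:back v1 p>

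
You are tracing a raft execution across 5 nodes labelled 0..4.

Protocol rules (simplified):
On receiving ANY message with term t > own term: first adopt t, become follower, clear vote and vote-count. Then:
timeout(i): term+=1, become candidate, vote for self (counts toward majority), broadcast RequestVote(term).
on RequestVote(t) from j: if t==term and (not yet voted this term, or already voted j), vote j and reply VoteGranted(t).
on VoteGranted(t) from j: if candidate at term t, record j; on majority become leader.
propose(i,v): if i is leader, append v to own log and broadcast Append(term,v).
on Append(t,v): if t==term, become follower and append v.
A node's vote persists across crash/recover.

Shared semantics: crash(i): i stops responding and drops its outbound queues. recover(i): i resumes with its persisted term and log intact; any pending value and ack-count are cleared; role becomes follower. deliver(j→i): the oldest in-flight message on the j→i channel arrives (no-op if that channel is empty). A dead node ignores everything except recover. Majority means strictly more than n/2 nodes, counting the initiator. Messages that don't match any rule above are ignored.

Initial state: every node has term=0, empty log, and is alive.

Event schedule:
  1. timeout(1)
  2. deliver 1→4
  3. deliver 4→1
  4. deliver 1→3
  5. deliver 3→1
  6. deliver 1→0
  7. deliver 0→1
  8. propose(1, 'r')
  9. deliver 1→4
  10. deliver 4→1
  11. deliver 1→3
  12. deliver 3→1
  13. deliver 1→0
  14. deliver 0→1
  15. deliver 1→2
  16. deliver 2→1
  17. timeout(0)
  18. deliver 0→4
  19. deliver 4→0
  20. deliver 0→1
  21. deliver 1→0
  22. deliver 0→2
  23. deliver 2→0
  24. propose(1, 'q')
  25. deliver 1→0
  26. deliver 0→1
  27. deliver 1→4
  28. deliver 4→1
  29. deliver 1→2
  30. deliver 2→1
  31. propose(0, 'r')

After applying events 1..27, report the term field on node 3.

after 1 — timeout(1): n1:cand/t1/[-]
after 2 — deliver 1→4: n4:foll/t1/[-]
after 3 — deliver 4→1: ·
after 4 — deliver 1→3: n3:foll/t1/[-]
after 5 — deliver 3→1: n1:lead/t1/[-]
after 6 — deliver 1→0: n0:foll/t1/[-]
after 7 — deliver 0→1: ·
after 8 — propose(1,'r'): n1:lead/t1/[r]
after 9 — deliver 1→4: n4:foll/t1/[r]
after 10 — deliver 4→1: ·
after 11 — deliver 1→3: n3:foll/t1/[r]
after 12 — deliver 3→1: ·
after 13 — deliver 1→0: n0:foll/t1/[r]
after 14 — deliver 0→1: ·
after 15 — deliver 1→2: n2:foll/t1/[-]
after 16 — deliver 2→1: ·
after 17 — timeout(0): n0:cand/t2/[r]
after 18 — deliver 0→4: n4:foll/t2/[r]
after 19 — deliver 4→0: ·
after 20 — deliver 0→1: n1:foll/t2/[r]
after 21 — deliver 1→0: n0:lead/t2/[r]
after 22 — deliver 0→2: n2:foll/t2/[-]
after 23 — deliver 2→0: ·
after 24 — propose(1,'q'): ·
after 25 — deliver 1→0: ·
after 26 — deliver 0→1: ·
after 27 — deliver 1→4: ·

1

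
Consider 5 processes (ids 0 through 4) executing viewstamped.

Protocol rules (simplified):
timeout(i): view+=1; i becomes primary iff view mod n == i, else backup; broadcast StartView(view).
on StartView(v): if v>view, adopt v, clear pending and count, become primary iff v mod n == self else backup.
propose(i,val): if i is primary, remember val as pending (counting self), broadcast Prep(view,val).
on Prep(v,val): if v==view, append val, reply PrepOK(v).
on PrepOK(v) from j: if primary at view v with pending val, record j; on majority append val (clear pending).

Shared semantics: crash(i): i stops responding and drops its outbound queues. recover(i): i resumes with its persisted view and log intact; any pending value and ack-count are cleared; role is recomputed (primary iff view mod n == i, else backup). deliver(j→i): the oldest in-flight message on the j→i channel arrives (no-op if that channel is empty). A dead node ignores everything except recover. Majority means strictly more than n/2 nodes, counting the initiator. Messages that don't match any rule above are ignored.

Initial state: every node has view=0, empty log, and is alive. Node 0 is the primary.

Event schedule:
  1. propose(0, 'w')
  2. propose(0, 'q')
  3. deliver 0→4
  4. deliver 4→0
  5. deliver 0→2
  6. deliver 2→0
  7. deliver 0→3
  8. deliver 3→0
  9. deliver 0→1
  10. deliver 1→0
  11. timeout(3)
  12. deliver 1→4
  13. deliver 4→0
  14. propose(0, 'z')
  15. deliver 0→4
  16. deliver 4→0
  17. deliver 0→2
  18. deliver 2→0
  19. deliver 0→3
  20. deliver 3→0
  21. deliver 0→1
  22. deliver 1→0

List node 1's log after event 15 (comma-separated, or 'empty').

step 1 propose(0,'w'): —
step 2 propose(0,'q'): —
step 3 deliver 0→4: 4={back,v=0,log=w}
step 4 deliver 4→0: —
step 5 deliver 0→2: 2={back,v=0,log=w}
step 6 deliver 2→0: 0={prim,v=0,log=q}
step 7 deliver 0→3: 3={back,v=0,log=w}
step 8 deliver 3→0: —
step 9 deliver 0→1: 1={back,v=0,log=w}
step 10 deliver 1→0: —
step 11 timeout(3): 3={back,v=1,log=w}
step 12 deliver 1→4: —
step 13 deliver 4→0: —
step 14 propose(0,'z'): —
step 15 deliver 0→4: 4={back,v=0,log=w,q}

w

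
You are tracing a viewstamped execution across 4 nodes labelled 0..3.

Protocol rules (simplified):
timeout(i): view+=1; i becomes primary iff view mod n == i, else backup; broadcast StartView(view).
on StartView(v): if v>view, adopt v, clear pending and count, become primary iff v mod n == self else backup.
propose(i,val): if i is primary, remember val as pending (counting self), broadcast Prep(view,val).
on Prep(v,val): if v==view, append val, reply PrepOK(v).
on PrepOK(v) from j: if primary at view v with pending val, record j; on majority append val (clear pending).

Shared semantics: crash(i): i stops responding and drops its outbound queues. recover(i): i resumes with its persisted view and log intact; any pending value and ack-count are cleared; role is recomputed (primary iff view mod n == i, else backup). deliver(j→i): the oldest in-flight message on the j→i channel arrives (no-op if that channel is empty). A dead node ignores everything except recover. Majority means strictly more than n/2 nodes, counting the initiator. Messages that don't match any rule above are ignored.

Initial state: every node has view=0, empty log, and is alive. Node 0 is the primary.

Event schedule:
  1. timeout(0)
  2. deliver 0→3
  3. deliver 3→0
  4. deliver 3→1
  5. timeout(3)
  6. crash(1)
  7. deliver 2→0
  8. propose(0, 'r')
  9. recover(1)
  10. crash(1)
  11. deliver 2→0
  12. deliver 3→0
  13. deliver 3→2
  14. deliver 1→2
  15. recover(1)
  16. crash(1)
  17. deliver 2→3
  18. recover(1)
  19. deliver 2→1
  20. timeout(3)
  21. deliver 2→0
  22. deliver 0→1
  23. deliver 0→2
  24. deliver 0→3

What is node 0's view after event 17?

e1 timeout(0): 0[back,v=1,-]
e2 deliver 0→3: 3[back,v=1,-]
e3 deliver 3→0: ·
e4 deliver 3→1: ·
e5 timeout(3): 3[back,v=2,-]
e6 crash(1): 1[✗back,v=0,-]
e7 deliver 2→0: ·
e8 propose(0,'r'): ·
e9 recover(1): 1[back,v=0,-]
e10 crash(1): 1[✗back,v=0,-]
e11 deliver 2→0: ·
e12 deliver 3→0: 0[back,v=2,-]
e13 deliver 3→2: 2[prim,v=2,-]
e14 deliver 1→2: ·
e15 recover(1): 1[back,v=0,-]
e16 crash(1): 1[✗back,v=0,-]
e17 deliver 2→3: ·

2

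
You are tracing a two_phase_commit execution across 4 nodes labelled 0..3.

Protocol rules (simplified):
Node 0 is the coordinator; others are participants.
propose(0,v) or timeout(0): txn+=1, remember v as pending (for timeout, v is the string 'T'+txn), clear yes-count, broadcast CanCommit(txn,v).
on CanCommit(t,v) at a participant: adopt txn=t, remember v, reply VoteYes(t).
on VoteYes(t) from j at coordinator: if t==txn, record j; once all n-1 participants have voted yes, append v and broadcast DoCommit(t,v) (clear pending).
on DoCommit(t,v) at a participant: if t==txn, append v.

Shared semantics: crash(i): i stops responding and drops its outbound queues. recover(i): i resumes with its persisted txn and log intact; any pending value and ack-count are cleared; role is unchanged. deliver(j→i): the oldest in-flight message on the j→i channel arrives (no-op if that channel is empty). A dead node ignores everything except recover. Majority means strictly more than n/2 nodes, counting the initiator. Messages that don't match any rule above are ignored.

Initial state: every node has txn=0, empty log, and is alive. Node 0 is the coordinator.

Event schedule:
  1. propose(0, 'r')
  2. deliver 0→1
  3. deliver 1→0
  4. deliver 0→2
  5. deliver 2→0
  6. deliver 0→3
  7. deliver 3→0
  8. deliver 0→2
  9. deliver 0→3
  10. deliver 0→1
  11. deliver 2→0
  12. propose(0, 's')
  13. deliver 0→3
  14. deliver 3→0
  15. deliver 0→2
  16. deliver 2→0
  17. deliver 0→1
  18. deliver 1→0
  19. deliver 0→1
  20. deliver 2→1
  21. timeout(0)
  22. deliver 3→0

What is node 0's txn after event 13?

after 1 — propose(0,'r'): n0:coor/t1/[-]
after 2 — deliver 0→1: n1:part/t1/[-]
after 3 — deliver 1→0: ·
after 4 — deliver 0→2: n2:part/t1/[-]
after 5 — deliver 2→0: ·
after 6 — deliver 0→3: n3:part/t1/[-]
after 7 — deliver 3→0: n0:coor/t1/[r]
after 8 — deliver 0→2: n2:part/t1/[r]
after 9 — deliver 0→3: n3:part/t1/[r]
after 10 — deliver 0→1: n1:part/t1/[r]
after 11 — deliver 2→0: ·
after 12 — propose(0,'s'): n0:coor/t2/[r]
after 13 — deliver 0→3: n3:part/t2/[r]

2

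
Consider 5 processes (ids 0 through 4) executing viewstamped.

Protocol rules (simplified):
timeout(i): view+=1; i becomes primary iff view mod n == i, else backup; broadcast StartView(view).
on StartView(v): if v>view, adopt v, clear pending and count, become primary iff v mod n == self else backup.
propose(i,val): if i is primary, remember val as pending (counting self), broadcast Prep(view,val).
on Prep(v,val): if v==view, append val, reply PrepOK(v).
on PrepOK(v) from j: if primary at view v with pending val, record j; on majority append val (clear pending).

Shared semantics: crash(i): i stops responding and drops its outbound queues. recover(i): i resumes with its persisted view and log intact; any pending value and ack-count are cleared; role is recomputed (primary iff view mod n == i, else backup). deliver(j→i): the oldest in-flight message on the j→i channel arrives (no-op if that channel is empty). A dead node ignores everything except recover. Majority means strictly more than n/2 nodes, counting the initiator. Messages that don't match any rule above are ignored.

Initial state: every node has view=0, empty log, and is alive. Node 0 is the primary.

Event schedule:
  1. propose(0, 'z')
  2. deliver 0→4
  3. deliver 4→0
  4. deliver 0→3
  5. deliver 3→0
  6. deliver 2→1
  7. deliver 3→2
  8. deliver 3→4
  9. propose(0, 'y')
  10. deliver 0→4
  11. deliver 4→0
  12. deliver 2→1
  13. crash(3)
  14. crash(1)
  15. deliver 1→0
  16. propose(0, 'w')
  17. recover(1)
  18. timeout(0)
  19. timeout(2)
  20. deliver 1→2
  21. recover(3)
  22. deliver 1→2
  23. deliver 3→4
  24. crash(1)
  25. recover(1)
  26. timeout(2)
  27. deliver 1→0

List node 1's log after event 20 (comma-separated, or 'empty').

1. propose(0,'z'):  nop
2. deliver 0→4:  <4:back v0 z>
3. deliver 4→0:  nop
4. deliver 0→3:  <3:back v0 z>
5. deliver 3→0:  <0:prim v0 z>
6. deliver 2→1:  nop
7. deliver 3→2:  nop
8. deliver 3→4:  nop
9. propose(0,'y'):  nop
10. deliver 0→4:  <4:back v0 z,y>
11. deliver 4→0:  nop
12. deliver 2→1:  nop
13. crash(3):  <3:✗back v0 z>
14. crash(1):  <1:✗back v0 ->
15. deliver 1→0:  nop
16. propose(0,'w'):  nop
17. recover(1):  <1:back v0 ->
18. timeout(0):  <0:back v1 z>
19. timeout(2):  <2:back v1 ->
20. deliver 1→2:  nop

empty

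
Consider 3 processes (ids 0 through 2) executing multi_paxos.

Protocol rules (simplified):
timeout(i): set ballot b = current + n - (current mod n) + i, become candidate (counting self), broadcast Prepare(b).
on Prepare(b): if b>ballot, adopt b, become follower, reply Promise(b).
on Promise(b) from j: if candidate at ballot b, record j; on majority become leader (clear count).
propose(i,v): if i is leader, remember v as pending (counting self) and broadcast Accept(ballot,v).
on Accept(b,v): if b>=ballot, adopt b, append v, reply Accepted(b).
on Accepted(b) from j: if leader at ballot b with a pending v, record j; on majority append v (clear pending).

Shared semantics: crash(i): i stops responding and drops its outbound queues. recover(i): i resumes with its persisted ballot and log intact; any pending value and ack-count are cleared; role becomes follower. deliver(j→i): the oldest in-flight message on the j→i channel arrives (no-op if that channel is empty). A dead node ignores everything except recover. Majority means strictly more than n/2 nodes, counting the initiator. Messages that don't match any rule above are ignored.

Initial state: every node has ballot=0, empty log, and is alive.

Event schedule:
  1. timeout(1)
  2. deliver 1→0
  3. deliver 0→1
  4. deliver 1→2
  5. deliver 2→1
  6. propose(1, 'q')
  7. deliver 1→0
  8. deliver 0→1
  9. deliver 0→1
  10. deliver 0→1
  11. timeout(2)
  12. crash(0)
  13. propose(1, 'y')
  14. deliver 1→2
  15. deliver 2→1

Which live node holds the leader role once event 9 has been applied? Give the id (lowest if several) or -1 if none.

step 1 timeout(1): 1={cand,b=4,log=-}
step 2 deliver 1→0: 0={foll,b=4,log=-}
step 3 deliver 0→1: 1={lead,b=4,log=-}
step 4 deliver 1→2: 2={foll,b=4,log=-}
step 5 deliver 2→1: —
step 6 propose(1,'q'): —
step 7 deliver 1→0: 0={foll,b=4,log=q}
step 8 deliver 0→1: 1={lead,b=4,log=q}
step 9 deliver 0→1: —

1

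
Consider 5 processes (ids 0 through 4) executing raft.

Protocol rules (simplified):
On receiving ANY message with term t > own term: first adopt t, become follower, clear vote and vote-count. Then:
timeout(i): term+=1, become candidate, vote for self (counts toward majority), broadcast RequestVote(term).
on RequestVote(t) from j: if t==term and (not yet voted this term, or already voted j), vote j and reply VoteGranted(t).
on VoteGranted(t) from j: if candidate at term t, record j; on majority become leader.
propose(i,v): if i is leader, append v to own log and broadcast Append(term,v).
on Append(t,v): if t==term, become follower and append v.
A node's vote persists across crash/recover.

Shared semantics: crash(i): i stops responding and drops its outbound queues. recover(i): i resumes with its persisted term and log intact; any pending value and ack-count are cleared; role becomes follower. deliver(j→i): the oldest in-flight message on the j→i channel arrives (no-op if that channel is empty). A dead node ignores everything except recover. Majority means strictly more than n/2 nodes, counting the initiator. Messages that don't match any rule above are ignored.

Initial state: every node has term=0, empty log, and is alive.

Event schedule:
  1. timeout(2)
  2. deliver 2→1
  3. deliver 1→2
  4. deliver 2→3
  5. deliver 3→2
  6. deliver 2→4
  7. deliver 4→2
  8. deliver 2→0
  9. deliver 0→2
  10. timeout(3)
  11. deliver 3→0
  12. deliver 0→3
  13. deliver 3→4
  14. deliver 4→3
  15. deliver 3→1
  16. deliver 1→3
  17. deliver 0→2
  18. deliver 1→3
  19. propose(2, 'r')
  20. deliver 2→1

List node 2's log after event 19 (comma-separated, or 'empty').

after 1 — timeout(2): n2:cand/t1/[-]
after 2 — deliver 2→1: n1:foll/t1/[-]
after 3 — deliver 1→2: ·
after 4 — deliver 2→3: n3:foll/t1/[-]
after 5 — deliver 3→2: n2:lead/t1/[-]
after 6 — deliver 2→4: n4:foll/t1/[-]
after 7 — deliver 4→2: ·
after 8 — deliver 2→0: n0:foll/t1/[-]
after 9 — deliver 0→2: ·
after 10 — timeout(3): n3:cand/t2/[-]
after 11 — deliver 3→0: n0:foll/t2/[-]
after 12 — deliver 0→3: ·
after 13 — deliver 3→4: n4:foll/t2/[-]
after 14 — deliver 4→3: n3:lead/t2/[-]
after 15 — deliver 3→1: n1:foll/t2/[-]
after 16 — deliver 1→3: ·
after 17 — deliver 0→2: ·
after 18 — deliver 1→3: ·
after 19 — propose(2,'r'): n2:lead/t1/[r]

r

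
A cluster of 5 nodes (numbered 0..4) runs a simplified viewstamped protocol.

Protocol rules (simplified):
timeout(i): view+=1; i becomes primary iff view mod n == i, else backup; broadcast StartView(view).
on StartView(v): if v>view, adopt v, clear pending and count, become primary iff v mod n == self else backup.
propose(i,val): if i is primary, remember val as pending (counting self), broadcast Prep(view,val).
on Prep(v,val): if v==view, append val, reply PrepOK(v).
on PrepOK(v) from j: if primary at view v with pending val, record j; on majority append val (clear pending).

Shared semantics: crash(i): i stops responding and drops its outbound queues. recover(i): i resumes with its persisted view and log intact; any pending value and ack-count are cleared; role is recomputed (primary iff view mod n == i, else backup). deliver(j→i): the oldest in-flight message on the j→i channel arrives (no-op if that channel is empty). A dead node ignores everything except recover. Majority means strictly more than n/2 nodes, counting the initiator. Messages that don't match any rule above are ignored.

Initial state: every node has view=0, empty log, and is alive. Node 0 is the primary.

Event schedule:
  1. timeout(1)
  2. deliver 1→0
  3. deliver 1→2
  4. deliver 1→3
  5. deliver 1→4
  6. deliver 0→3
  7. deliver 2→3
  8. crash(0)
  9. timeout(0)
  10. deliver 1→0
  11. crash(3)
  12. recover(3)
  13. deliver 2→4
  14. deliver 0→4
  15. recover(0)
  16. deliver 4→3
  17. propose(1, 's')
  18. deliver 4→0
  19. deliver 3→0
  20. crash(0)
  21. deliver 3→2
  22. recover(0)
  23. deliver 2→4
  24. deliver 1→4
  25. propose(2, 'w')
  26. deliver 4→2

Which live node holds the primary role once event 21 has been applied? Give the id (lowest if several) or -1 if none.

1

e1 timeout(1): 1[prim,v=1,-]
e2 deliver 1→0: 0[back,v=1,-]
e3 deliver 1→2: 2[back,v=1,-]
e4 deliver 1→3: 3[back,v=1,-]
e5 deliver 1→4: 4[back,v=1,-]
e6 deliver 0→3: ·
e7 deliver 2→3: ·
e8 crash(0): 0[✗back,v=1,-]
e9 timeout(0): ·
e10 deliver 1→0: ·
e11 crash(3): 3[✗back,v=1,-]
e12 recover(3): 3[back,v=1,-]
e13 deliver 2→4: ·
e14 deliver 0→4: ·
e15 recover(0): 0[back,v=1,-]
e16 deliver 4→3: ·
e17 propose(1,'s'): ·
e18 deliver 4→0: ·
e19 deliver 3→0: ·
e20 crash(0): 0[✗back,v=1,-]
e21 deliver 3→2: ·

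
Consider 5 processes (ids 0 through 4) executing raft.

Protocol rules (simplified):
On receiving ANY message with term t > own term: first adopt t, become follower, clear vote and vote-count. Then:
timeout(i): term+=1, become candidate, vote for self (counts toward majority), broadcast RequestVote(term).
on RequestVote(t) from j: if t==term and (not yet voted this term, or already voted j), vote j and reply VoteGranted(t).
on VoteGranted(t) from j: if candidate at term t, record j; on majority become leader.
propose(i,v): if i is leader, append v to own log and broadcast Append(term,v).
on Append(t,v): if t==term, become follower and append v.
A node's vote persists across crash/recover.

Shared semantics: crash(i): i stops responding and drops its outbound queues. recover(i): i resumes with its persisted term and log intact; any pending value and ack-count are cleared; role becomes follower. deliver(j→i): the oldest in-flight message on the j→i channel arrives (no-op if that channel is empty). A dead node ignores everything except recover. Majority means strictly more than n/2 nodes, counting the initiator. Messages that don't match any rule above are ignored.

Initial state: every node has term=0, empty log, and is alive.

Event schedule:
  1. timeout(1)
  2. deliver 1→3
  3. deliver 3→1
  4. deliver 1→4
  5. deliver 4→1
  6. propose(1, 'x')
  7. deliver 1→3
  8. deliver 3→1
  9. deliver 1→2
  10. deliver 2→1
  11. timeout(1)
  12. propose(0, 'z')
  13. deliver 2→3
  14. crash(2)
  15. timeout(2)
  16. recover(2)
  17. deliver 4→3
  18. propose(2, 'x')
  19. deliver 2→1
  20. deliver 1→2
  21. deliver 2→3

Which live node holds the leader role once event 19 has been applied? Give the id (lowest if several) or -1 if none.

-1

e1 timeout(1): 1[cand,t=1,-]
e2 deliver 1→3: 3[foll,t=1,-]
e3 deliver 3→1: ·
e4 deliver 1→4: 4[foll,t=1,-]
e5 deliver 4→1: 1[lead,t=1,-]
e6 propose(1,'x'): 1[lead,t=1,x]
e7 deliver 1→3: 3[foll,t=1,x]
e8 deliver 3→1: ·
e9 deliver 1→2: 2[foll,t=1,-]
e10 deliver 2→1: ·
e11 timeout(1): 1[cand,t=2,x]
e12 propose(0,'z'): ·
e13 deliver 2→3: ·
e14 crash(2): 2[✗foll,t=1,-]
e15 timeout(2): ·
e16 recover(2): 2[foll,t=1,-]
e17 deliver 4→3: ·
e18 propose(2,'x'): ·
e19 deliver 2→1: ·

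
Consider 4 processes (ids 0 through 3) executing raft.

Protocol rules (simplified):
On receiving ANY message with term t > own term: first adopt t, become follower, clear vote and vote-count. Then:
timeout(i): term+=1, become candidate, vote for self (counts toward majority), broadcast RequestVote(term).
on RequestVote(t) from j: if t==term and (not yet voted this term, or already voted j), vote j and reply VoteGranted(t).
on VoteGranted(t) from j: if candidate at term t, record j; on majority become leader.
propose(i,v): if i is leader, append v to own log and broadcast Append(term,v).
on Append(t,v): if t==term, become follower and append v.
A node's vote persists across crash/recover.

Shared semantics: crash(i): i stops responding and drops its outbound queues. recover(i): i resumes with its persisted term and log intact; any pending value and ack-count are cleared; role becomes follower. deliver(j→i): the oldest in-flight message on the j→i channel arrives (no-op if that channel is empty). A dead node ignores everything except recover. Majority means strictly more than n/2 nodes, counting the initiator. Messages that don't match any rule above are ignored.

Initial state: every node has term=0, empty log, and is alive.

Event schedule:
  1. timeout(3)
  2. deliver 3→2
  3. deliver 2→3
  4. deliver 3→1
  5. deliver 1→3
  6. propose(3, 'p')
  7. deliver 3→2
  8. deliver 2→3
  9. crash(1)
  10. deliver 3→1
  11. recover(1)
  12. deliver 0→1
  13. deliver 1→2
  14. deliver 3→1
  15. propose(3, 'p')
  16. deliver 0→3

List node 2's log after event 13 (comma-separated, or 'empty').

p

step 1 timeout(3): 3={cand,t=1,log=-}
step 2 deliver 3→2: 2={foll,t=1,log=-}
step 3 deliver 2→3: —
step 4 deliver 3→1: 1={foll,t=1,log=-}
step 5 deliver 1→3: 3={lead,t=1,log=-}
step 6 propose(3,'p'): 3={lead,t=1,log=p}
step 7 deliver 3→2: 2={foll,t=1,log=p}
step 8 deliver 2→3: —
step 9 crash(1): 1={✗foll,t=1,log=-}
step 10 deliver 3→1: —
step 11 recover(1): 1={foll,t=1,log=-}
step 12 deliver 0→1: —
step 13 deliver 1→2: —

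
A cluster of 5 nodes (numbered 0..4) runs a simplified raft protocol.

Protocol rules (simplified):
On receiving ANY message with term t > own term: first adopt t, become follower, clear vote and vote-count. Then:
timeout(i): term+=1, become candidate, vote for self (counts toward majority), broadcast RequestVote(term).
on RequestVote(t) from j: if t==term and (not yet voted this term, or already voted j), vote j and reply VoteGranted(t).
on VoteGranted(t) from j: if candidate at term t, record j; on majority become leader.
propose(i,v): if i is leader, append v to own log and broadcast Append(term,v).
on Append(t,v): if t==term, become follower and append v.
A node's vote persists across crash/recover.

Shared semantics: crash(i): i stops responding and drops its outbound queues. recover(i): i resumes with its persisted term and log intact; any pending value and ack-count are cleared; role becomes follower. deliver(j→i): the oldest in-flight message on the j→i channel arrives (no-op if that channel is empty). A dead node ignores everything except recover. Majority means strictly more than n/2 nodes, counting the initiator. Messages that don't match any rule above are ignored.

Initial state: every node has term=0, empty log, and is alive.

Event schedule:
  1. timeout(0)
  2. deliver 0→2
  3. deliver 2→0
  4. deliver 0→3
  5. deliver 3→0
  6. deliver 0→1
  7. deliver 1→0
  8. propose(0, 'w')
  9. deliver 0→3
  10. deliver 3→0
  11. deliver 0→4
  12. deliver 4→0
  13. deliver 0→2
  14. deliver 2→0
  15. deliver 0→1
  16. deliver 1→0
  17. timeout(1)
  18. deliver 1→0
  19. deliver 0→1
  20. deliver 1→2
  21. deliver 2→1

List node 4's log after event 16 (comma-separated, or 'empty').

empty

[1] timeout(0) → N0(cand t1 [-])
[2] deliver 0→2 → N2(foll t1 [-])
[3] deliver 2→0 → ∅
[4] deliver 0→3 → N3(foll t1 [-])
[5] deliver 3→0 → N0(lead t1 [-])
[6] deliver 0→1 → N1(foll t1 [-])
[7] deliver 1→0 → ∅
[8] propose(0,'w') → N0(lead t1 [w])
[9] deliver 0→3 → N3(foll t1 [w])
[10] deliver 3→0 → ∅
[11] deliver 0→4 → N4(foll t1 [-])
[12] deliver 4→0 → ∅
[13] deliver 0→2 → N2(foll t1 [w])
[14] deliver 2→0 → ∅
[15] deliver 0→1 → N1(foll t1 [w])
[16] deliver 1→0 → ∅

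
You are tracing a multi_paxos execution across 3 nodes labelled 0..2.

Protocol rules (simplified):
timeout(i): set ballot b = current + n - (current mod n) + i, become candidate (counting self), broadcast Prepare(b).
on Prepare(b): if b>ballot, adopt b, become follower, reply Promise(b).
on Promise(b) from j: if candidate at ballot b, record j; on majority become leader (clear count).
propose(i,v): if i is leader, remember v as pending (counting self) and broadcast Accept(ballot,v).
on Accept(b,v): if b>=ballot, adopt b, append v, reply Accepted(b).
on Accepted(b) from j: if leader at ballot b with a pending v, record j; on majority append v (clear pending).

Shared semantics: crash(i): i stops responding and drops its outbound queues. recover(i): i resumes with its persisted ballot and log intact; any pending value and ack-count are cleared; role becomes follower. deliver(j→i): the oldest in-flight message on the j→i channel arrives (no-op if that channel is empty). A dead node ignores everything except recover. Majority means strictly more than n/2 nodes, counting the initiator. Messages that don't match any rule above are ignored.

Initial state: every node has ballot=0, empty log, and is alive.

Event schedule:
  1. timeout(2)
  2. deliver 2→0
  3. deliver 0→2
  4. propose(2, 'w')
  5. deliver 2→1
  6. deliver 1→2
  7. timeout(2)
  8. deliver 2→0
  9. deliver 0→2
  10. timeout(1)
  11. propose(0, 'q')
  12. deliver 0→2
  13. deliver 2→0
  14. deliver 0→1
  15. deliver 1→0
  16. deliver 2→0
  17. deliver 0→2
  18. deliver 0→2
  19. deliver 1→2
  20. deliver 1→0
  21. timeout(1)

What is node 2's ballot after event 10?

8

after 1 — timeout(2): n2:cand/b5/[-]
after 2 — deliver 2→0: n0:foll/b5/[-]
after 3 — deliver 0→2: n2:lead/b5/[-]
after 4 — propose(2,'w'): ·
after 5 — deliver 2→1: n1:foll/b5/[-]
after 6 — deliver 1→2: ·
after 7 — timeout(2): n2:cand/b8/[-]
after 8 — deliver 2→0: n0:foll/b5/[w]
after 9 — deliver 0→2: ·
after 10 — timeout(1): n1:cand/b7/[-]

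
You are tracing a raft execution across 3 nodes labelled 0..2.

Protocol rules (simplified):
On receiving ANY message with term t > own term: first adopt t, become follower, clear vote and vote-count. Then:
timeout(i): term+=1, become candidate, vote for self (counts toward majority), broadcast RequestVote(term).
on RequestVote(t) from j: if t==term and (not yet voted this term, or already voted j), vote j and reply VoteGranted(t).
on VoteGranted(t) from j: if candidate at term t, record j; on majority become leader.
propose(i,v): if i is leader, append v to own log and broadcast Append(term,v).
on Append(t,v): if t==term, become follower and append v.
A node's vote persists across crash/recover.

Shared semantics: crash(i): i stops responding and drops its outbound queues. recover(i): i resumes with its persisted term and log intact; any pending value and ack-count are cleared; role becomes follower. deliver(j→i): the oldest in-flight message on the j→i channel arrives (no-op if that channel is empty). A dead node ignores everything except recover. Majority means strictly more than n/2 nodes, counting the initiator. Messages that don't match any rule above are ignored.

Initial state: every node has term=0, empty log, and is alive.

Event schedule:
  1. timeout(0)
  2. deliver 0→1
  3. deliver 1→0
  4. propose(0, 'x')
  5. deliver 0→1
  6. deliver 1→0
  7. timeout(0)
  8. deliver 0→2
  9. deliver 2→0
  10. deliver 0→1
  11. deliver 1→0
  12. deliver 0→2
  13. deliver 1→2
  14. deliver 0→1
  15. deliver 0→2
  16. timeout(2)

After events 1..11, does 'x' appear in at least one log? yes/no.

step 1 timeout(0): 0={cand,t=1,log=-}
step 2 deliver 0→1: 1={foll,t=1,log=-}
step 3 deliver 1→0: 0={lead,t=1,log=-}
step 4 propose(0,'x'): 0={lead,t=1,log=x}
step 5 deliver 0→1: 1={foll,t=1,log=x}
step 6 deliver 1→0: —
step 7 timeout(0): 0={cand,t=2,log=x}
step 8 deliver 0→2: 2={foll,t=1,log=-}
step 9 deliver 2→0: —
step 10 deliver 0→1: 1={foll,t=2,log=x}
step 11 deliver 1→0: 0={lead,t=2,log=x}

yes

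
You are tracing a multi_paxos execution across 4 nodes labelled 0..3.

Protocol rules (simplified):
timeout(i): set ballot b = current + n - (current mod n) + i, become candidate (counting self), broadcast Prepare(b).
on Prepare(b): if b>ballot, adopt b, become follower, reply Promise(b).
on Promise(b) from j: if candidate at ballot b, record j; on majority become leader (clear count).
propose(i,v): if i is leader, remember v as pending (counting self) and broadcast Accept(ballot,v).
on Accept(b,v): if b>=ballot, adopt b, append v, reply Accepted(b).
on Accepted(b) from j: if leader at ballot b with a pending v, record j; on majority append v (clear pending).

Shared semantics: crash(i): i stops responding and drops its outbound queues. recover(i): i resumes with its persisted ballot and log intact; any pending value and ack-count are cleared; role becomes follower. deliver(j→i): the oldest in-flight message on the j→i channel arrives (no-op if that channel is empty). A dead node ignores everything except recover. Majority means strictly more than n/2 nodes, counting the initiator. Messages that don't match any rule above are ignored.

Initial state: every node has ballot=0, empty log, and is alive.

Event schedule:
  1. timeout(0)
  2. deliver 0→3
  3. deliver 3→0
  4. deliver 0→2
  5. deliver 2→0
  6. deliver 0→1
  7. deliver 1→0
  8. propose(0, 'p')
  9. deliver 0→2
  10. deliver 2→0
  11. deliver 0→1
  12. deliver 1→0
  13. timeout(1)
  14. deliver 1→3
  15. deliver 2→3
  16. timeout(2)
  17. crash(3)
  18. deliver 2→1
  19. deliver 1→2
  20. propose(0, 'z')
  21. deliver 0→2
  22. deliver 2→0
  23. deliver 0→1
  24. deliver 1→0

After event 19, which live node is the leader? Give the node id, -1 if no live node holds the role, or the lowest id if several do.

e1 timeout(0): 0[cand,b=4,-]
e2 deliver 0→3: 3[foll,b=4,-]
e3 deliver 3→0: ·
e4 deliver 0→2: 2[foll,b=4,-]
e5 deliver 2→0: 0[lead,b=4,-]
e6 deliver 0→1: 1[foll,b=4,-]
e7 deliver 1→0: ·
e8 propose(0,'p'): ·
e9 deliver 0→2: 2[foll,b=4,p]
e10 deliver 2→0: ·
e11 deliver 0→1: 1[foll,b=4,p]
e12 deliver 1→0: 0[lead,b=4,p]
e13 timeout(1): 1[cand,b=9,p]
e14 deliver 1→3: 3[foll,b=9,-]
e15 deliver 2→3: ·
e16 timeout(2): 2[cand,b=10,p]
e17 crash(3): 3[✗foll,b=9,-]
e18 deliver 2→1: 1[foll,b=10,p]
e19 deliver 1→2: ·

0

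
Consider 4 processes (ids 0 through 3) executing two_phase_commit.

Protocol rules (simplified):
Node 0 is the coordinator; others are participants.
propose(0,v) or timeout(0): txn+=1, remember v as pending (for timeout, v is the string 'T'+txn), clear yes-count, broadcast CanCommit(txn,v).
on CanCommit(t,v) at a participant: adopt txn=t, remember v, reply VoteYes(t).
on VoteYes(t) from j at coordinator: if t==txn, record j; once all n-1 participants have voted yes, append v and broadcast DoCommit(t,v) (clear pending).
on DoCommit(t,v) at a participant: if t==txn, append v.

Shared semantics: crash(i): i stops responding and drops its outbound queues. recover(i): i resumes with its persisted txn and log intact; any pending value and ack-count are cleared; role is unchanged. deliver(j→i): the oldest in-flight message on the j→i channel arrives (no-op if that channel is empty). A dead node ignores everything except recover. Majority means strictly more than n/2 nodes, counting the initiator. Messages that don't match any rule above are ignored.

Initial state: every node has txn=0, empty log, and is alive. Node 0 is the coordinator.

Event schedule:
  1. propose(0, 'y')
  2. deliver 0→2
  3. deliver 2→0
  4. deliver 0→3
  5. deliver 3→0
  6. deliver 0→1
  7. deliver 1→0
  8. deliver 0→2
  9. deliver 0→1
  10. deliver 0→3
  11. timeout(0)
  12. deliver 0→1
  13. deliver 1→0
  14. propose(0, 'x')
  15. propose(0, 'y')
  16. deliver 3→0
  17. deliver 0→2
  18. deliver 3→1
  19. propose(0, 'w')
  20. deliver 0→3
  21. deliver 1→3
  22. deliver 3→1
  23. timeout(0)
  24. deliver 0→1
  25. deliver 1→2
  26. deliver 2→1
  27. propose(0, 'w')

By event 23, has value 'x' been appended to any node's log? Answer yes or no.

no

1. propose(0,'y'):  <0:coor t1 ->
2. deliver 0→2:  <2:part t1 ->
3. deliver 2→0:  nop
4. deliver 0→3:  <3:part t1 ->
5. deliver 3→0:  nop
6. deliver 0→1:  <1:part t1 ->
7. deliver 1→0:  <0:coor t1 y>
8. deliver 0→2:  <2:part t1 y>
9. deliver 0→1:  <1:part t1 y>
10. deliver 0→3:  <3:part t1 y>
11. timeout(0):  <0:coor t2 y>
12. deliver 0→1:  <1:part t2 y>
13. deliver 1→0:  nop
14. propose(0,'x'):  <0:coor t3 y>
15. propose(0,'y'):  <0:coor t4 y>
16. deliver 3→0:  nop
17. deliver 0→2:  <2:part t2 y>
18. deliver 3→1:  nop
19. propose(0,'w'):  <0:coor t5 y>
20. deliver 0→3:  <3:part t2 y>
21. deliver 1→3:  nop
22. deliver 3→1:  nop
23. timeout(0):  <0:coor t6 y>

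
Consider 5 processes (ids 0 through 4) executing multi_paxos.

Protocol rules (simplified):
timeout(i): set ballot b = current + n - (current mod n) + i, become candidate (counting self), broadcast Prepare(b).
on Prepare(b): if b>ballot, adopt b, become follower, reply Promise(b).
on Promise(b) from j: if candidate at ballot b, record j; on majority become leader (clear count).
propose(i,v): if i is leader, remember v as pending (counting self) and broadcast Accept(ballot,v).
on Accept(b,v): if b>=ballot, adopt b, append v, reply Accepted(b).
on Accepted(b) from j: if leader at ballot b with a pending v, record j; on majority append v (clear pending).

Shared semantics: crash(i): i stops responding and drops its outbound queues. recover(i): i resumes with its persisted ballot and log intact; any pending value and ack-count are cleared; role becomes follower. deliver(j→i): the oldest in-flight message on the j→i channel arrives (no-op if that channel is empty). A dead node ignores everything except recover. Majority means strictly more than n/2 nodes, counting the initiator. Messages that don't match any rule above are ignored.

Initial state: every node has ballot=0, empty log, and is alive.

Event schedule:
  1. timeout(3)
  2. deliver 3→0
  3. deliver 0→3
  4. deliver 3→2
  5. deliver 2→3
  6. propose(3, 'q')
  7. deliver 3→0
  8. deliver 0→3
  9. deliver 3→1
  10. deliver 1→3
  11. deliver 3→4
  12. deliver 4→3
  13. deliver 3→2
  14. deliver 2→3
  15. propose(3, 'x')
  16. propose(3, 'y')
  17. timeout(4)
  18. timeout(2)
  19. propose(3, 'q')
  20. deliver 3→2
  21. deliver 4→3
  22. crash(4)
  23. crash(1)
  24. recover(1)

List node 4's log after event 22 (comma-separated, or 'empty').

step 1 timeout(3): 3={cand,b=8,log=-}
step 2 deliver 3→0: 0={foll,b=8,log=-}
step 3 deliver 0→3: —
step 4 deliver 3→2: 2={foll,b=8,log=-}
step 5 deliver 2→3: 3={lead,b=8,log=-}
step 6 propose(3,'q'): —
step 7 deliver 3→0: 0={foll,b=8,log=q}
step 8 deliver 0→3: —
step 9 deliver 3→1: 1={foll,b=8,log=-}
step 10 deliver 1→3: —
step 11 deliver 3→4: 4={foll,b=8,log=-}
step 12 deliver 4→3: —
step 13 deliver 3→2: 2={foll,b=8,log=q}
step 14 deliver 2→3: 3={lead,b=8,log=q}
step 15 propose(3,'x'): —
step 16 propose(3,'y'): —
step 17 timeout(4): 4={cand,b=14,log=-}
step 18 timeout(2): 2={cand,b=12,log=q}
step 19 propose(3,'q'): —
step 20 deliver 3→2: —
step 21 deliver 4→3: 3={foll,b=14,log=q}
step 22 crash(4): 4={✗cand,b=14,log=-}

empty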